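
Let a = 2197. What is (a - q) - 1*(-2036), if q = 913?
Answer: 3320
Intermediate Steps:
(a - q) - 1*(-2036) = (2197 - 1*913) - 1*(-2036) = (2197 - 913) + 2036 = 1284 + 2036 = 3320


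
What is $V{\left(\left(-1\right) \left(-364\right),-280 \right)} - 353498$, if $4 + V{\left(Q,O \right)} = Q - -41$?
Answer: $-353097$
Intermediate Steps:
$V{\left(Q,O \right)} = 37 + Q$ ($V{\left(Q,O \right)} = -4 + \left(Q - -41\right) = -4 + \left(Q + 41\right) = -4 + \left(41 + Q\right) = 37 + Q$)
$V{\left(\left(-1\right) \left(-364\right),-280 \right)} - 353498 = \left(37 - -364\right) - 353498 = \left(37 + 364\right) - 353498 = 401 - 353498 = -353097$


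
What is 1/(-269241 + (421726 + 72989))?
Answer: 1/225474 ≈ 4.4351e-6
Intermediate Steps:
1/(-269241 + (421726 + 72989)) = 1/(-269241 + 494715) = 1/225474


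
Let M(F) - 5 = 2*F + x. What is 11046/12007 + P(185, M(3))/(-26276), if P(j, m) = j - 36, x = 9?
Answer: 288455653/315495932 ≈ 0.91429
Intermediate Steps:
M(F) = 14 + 2*F (M(F) = 5 + (2*F + 9) = 5 + (9 + 2*F) = 14 + 2*F)
P(j, m) = -36 + j
11046/12007 + P(185, M(3))/(-26276) = 11046/12007 + (-36 + 185)/(-26276) = 11046*(1/12007) + 149*(-1/26276) = 11046/12007 - 149/26276 = 288455653/315495932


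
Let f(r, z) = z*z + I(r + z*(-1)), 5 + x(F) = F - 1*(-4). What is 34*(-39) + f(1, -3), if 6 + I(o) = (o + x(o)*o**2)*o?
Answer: -1115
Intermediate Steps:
x(F) = -1 + F (x(F) = -5 + (F - 1*(-4)) = -5 + (F + 4) = -5 + (4 + F) = -1 + F)
I(o) = -6 + o*(o + o**2*(-1 + o)) (I(o) = -6 + (o + (-1 + o)*o**2)*o = -6 + (o + o**2*(-1 + o))*o = -6 + o*(o + o**2*(-1 + o)))
f(r, z) = -6 + z**2 + (r - z)**2 + (r - z)**3*(-1 + r - z) (f(r, z) = z*z + (-6 + (r + z*(-1))**2 + (r + z*(-1))**3*(-1 + (r + z*(-1)))) = z**2 + (-6 + (r - z)**2 + (r - z)**3*(-1 + (r - z))) = z**2 + (-6 + (r - z)**2 + (r - z)**3*(-1 + r - z)) = -6 + z**2 + (r - z)**2 + (r - z)**3*(-1 + r - z))
34*(-39) + f(1, -3) = 34*(-39) + (-6 + (-3)**2 + (1 - 1*(-3))**2 + (1 - 1*(-3))**3*(-1 + 1 - 1*(-3))) = -1326 + (-6 + 9 + (1 + 3)**2 + (1 + 3)**3*(-1 + 1 + 3)) = -1326 + (-6 + 9 + 4**2 + 4**3*3) = -1326 + (-6 + 9 + 16 + 64*3) = -1326 + (-6 + 9 + 16 + 192) = -1326 + 211 = -1115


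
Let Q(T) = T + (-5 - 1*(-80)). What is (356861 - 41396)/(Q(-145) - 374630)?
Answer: -21031/24980 ≈ -0.84191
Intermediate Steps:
Q(T) = 75 + T (Q(T) = T + (-5 + 80) = T + 75 = 75 + T)
(356861 - 41396)/(Q(-145) - 374630) = (356861 - 41396)/((75 - 145) - 374630) = 315465/(-70 - 374630) = 315465/(-374700) = 315465*(-1/374700) = -21031/24980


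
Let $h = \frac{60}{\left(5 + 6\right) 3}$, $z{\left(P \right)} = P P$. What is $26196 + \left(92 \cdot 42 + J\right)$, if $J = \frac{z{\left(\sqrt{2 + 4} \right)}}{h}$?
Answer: $\frac{300633}{10} \approx 30063.0$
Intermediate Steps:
$z{\left(P \right)} = P^{2}$
$h = \frac{20}{11}$ ($h = \frac{60}{11 \cdot 3} = \frac{60}{33} = 60 \cdot \frac{1}{33} = \frac{20}{11} \approx 1.8182$)
$J = \frac{33}{10}$ ($J = \frac{\left(\sqrt{2 + 4}\right)^{2}}{\frac{20}{11}} = \left(\sqrt{6}\right)^{2} \cdot \frac{11}{20} = 6 \cdot \frac{11}{20} = \frac{33}{10} \approx 3.3$)
$26196 + \left(92 \cdot 42 + J\right) = 26196 + \left(92 \cdot 42 + \frac{33}{10}\right) = 26196 + \left(3864 + \frac{33}{10}\right) = 26196 + \frac{38673}{10} = \frac{300633}{10}$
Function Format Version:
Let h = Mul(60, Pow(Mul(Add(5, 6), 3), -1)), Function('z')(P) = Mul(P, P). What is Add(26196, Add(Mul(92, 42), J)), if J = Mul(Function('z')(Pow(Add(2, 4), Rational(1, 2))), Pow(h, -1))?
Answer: Rational(300633, 10) ≈ 30063.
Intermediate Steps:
Function('z')(P) = Pow(P, 2)
h = Rational(20, 11) (h = Mul(60, Pow(Mul(11, 3), -1)) = Mul(60, Pow(33, -1)) = Mul(60, Rational(1, 33)) = Rational(20, 11) ≈ 1.8182)
J = Rational(33, 10) (J = Mul(Pow(Pow(Add(2, 4), Rational(1, 2)), 2), Pow(Rational(20, 11), -1)) = Mul(Pow(Pow(6, Rational(1, 2)), 2), Rational(11, 20)) = Mul(6, Rational(11, 20)) = Rational(33, 10) ≈ 3.3000)
Add(26196, Add(Mul(92, 42), J)) = Add(26196, Add(Mul(92, 42), Rational(33, 10))) = Add(26196, Add(3864, Rational(33, 10))) = Add(26196, Rational(38673, 10)) = Rational(300633, 10)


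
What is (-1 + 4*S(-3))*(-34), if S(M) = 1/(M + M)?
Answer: 170/3 ≈ 56.667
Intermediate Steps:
S(M) = 1/(2*M)
(-1 + 4*S(-3))*(-34) = (-1 + 4*((½)/(-3)))*(-34) = (-1 + 4*((½)*(-⅓)))*(-34) = (-1 + 4*(-⅙))*(-34) = (-1 - ⅔)*(-34) = -5/3*(-34) = 170/3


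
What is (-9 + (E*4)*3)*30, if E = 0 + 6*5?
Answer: 10530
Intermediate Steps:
E = 30 (E = 0 + 30 = 30)
(-9 + (E*4)*3)*30 = (-9 + (30*4)*3)*30 = (-9 + 120*3)*30 = (-9 + 360)*30 = 351*30 = 10530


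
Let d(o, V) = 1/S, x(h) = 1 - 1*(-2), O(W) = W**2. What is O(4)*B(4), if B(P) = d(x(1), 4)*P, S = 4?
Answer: 16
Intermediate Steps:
x(h) = 3 (x(h) = 1 + 2 = 3)
d(o, V) = 1/4
B(P) = P/4
O(4)*B(4) = 4**2*((1/4)*4) = 16*1 = 16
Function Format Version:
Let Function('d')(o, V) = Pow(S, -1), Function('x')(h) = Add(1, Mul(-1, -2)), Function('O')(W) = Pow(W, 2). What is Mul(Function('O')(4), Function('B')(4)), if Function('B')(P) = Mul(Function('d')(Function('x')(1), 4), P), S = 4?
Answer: 16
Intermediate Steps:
Function('x')(h) = 3 (Function('x')(h) = Add(1, 2) = 3)
Function('d')(o, V) = Rational(1, 4) (Function('d')(o, V) = Pow(4, -1) = Rational(1, 4))
Function('B')(P) = Mul(Rational(1, 4), P)
Mul(Function('O')(4), Function('B')(4)) = Mul(Pow(4, 2), Mul(Rational(1, 4), 4)) = Mul(16, 1) = 16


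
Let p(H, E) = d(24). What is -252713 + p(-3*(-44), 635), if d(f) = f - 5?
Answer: -252694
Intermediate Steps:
d(f) = -5 + f
p(H, E) = 19 (p(H, E) = -5 + 24 = 19)
-252713 + p(-3*(-44), 635) = -252713 + 19 = -252694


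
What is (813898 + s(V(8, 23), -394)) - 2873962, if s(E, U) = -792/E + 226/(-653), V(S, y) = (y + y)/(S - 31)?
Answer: -1344963430/653 ≈ -2.0597e+6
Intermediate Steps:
V(S, y) = 2*y/(-31 + S) (V(S, y) = (2*y)/(-31 + S) = 2*y/(-31 + S))
s(E, U) = -226/653 - 792/E (s(E, U) = -792/E + 226*(-1/653) = -792/E - 226/653 = -226/653 - 792/E)
(813898 + s(V(8, 23), -394)) - 2873962 = (813898 + (-226/653 - 792/(2*23/(-31 + 8)))) - 2873962 = (813898 + (-226/653 - 792/(2*23/(-23)))) - 2873962 = (813898 + (-226/653 - 792/(2*23*(-1/23)))) - 2873962 = (813898 + (-226/653 - 792/(-2))) - 2873962 = (813898 + (-226/653 - 792*(-½))) - 2873962 = (813898 + (-226/653 + 396)) - 2873962 = (813898 + 258362/653) - 2873962 = 531733756/653 - 2873962 = -1344963430/653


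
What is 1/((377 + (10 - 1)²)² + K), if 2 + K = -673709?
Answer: -1/463947 ≈ -2.1554e-6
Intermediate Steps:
K = -673711 (K = -2 - 673709 = -673711)
1/((377 + (10 - 1)²)² + K) = 1/((377 + (10 - 1)²)² - 673711) = 1/((377 + 9²)² - 673711) = 1/((377 + 81)² - 673711) = 1/(458² - 673711) = 1/(209764 - 673711) = 1/(-463947) = -1/463947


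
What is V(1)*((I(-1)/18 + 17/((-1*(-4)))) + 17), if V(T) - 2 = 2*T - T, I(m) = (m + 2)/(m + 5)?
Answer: 1531/24 ≈ 63.792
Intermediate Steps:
I(m) = (2 + m)/(5 + m)
V(T) = 2 + T (V(T) = 2 + (2*T - T) = 2 + T)
V(1)*((I(-1)/18 + 17/((-1*(-4)))) + 17) = (2 + 1)*((((2 - 1)/(5 - 1))/18 + 17/((-1*(-4)))) + 17) = 3*(((1/4)*(1/18) + 17/4) + 17) = 3*((1/72 + 17/4) + 17) = 3*(307/72 + 17) = 3*(1531/72) = 1531/24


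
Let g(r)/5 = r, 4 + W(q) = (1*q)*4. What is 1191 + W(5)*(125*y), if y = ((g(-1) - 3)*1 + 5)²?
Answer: 19191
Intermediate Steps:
W(q) = -4 + 4*q (W(q) = -4 + (1*q)*4 = -4 + q*4 = -4 + 4*q)
g(r) = 5*r
y = 9 (y = ((5*(-1) - 3)*1 + 5)² = ((-5 - 3)*1 + 5)² = (-8*1 + 5)² = (-8 + 5)² = (-3)² = 9)
1191 + W(5)*(125*y) = 1191 + (-4 + 4*5)*(125*9) = 1191 + (-4 + 20)*1125 = 1191 + 16*1125 = 1191 + 18000 = 19191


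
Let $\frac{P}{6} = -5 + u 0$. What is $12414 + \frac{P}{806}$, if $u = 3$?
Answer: $\frac{5002827}{403} \approx 12414.0$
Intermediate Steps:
$P = -30$ ($P = 6 \left(-5 + 3 \cdot 0\right) = 6 \left(-5 + 0\right) = 6 \left(-5\right) = -30$)
$12414 + \frac{P}{806} = 12414 + \frac{1}{806} \left(-30\right) = 12414 - \frac{15}{403} = \frac{5002827}{403}$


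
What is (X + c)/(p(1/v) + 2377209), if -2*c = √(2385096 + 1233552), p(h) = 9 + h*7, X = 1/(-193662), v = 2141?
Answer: -2141/985666713704190 - 6423*√100518/5089623745 ≈ -0.00040011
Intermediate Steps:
X = -1/193662 ≈ -5.1636e-6
p(h) = 9 + 7*h
c = -3*√100518 (c = -√(2385096 + 1233552)/2 = -3*√100518 ≈ -951.14)
(X + c)/(p(1/v) + 2377209) = (-1/193662 - 3*√100518)/((9 + 7/2141) + 2377209) = (-1/193662 - 3*√100518)/(19276/2141 + 2377209) = (-1/193662 - 3*√100518)/(5089623745/2141) = (-1/193662 - 3*√100518)*(2141/5089623745) = -2141/985666713704190 - 6423*√100518/5089623745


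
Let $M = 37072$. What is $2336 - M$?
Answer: $-34736$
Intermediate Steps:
$2336 - M = 2336 - 37072 = -34736$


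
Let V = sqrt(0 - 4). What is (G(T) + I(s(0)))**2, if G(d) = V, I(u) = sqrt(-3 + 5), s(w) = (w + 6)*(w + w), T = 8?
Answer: (sqrt(2) + 2*I)**2 ≈ -2.0 + 5.6569*I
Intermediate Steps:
s(w) = 2*w*(6 + w) (s(w) = (6 + w)*(2*w) = 2*w*(6 + w))
I(u) = sqrt(2)
V = 2*I (V = sqrt(-4) = 2*I ≈ 2.0*I)
G(d) = 2*I
(G(T) + I(s(0)))**2 = (2*I + sqrt(2))**2 = (sqrt(2) + 2*I)**2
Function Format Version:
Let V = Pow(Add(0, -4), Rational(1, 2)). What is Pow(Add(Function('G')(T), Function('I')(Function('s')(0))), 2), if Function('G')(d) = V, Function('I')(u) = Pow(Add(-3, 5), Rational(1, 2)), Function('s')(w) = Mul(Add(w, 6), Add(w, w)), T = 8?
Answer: Pow(Add(Pow(2, Rational(1, 2)), Mul(2, I)), 2) ≈ Add(-2.0000, Mul(5.6569, I))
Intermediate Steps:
Function('s')(w) = Mul(2, w, Add(6, w)) (Function('s')(w) = Mul(Add(6, w), Mul(2, w)) = Mul(2, w, Add(6, w)))
Function('I')(u) = Pow(2, Rational(1, 2))
V = Mul(2, I) (V = Pow(-4, Rational(1, 2)) = Mul(2, I) ≈ Mul(2.0000, I))
Function('G')(d) = Mul(2, I)
Pow(Add(Function('G')(T), Function('I')(Function('s')(0))), 2) = Pow(Add(Mul(2, I), Pow(2, Rational(1, 2))), 2) = Pow(Add(Pow(2, Rational(1, 2)), Mul(2, I)), 2)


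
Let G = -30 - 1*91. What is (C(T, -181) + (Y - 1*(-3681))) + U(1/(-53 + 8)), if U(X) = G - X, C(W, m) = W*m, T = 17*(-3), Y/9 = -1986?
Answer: -228734/45 ≈ -5083.0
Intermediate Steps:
Y = -17874 (Y = 9*(-1986) = -17874)
G = -121 (G = -30 - 91 = -121)
T = -51
U(X) = -121 - X
(C(T, -181) + (Y - 1*(-3681))) + U(1/(-53 + 8)) = (-51*(-181) + (-17874 - 1*(-3681))) + (-121 - 1/(-53 + 8)) = (9231 + (-17874 + 3681)) + (-121 - 1/(-45)) = (9231 - 14193) + (-121 - 1*(-1/45)) = -4962 + (-121 + 1/45) = -4962 - 5444/45 = -228734/45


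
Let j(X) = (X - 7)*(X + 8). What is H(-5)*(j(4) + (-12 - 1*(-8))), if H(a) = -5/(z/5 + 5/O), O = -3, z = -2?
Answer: -3000/31 ≈ -96.774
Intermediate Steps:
j(X) = (-7 + X)*(8 + X)
H(a) = 75/31 (H(a) = -5/(-2/5 + 5/(-3)) = -5/(-2*⅕ + 5*(-⅓)) = -5/(-⅖ - 5/3) = -5/(-31/15) = -5*(-15/31) = 75/31)
H(-5)*(j(4) + (-12 - 1*(-8))) = 75*((-56 + 4 + 4²) + (-12 - 1*(-8)))/31 = 75*((-56 + 4 + 16) + (-12 + 8))/31 = 75*(-36 - 4)/31 = (75/31)*(-40) = -3000/31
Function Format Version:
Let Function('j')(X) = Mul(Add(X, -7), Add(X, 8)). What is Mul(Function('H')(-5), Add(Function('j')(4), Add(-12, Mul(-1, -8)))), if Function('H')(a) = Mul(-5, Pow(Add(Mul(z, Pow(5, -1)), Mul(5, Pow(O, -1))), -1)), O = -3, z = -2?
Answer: Rational(-3000, 31) ≈ -96.774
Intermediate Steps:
Function('j')(X) = Mul(Add(-7, X), Add(8, X))
Function('H')(a) = Rational(75, 31) (Function('H')(a) = Mul(-5, Pow(Add(Mul(-2, Pow(5, -1)), Mul(5, Pow(-3, -1))), -1)) = Mul(-5, Pow(Add(Mul(-2, Rational(1, 5)), Mul(5, Rational(-1, 3))), -1)) = Mul(-5, Pow(Add(Rational(-2, 5), Rational(-5, 3)), -1)) = Mul(-5, Pow(Rational(-31, 15), -1)) = Mul(-5, Rational(-15, 31)) = Rational(75, 31))
Mul(Function('H')(-5), Add(Function('j')(4), Add(-12, Mul(-1, -8)))) = Mul(Rational(75, 31), Add(Add(-56, 4, Pow(4, 2)), Add(-12, Mul(-1, -8)))) = Mul(Rational(75, 31), Add(Add(-56, 4, 16), Add(-12, 8))) = Mul(Rational(75, 31), Add(-36, -4)) = Mul(Rational(75, 31), -40) = Rational(-3000, 31)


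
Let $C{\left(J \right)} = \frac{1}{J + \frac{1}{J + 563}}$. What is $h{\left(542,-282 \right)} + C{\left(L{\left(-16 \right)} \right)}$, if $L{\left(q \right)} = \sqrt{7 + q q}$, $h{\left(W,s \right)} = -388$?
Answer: $- \frac{32317743151}{83293151} + \frac{316705 \sqrt{263}}{83293151} \approx -387.94$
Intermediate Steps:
$L{\left(q \right)} = \sqrt{7 + q^{2}}$
$C{\left(J \right)} = \frac{1}{J + \frac{1}{563 + J}}$
$h{\left(542,-282 \right)} + C{\left(L{\left(-16 \right)} \right)} = -388 + \frac{563 + \sqrt{7 + \left(-16\right)^{2}}}{1 + \left(\sqrt{7 + \left(-16\right)^{2}}\right)^{2} + 563 \sqrt{7 + \left(-16\right)^{2}}} = -388 + \frac{563 + \sqrt{7 + 256}}{1 + \left(\sqrt{7 + 256}\right)^{2} + 563 \sqrt{7 + 256}} = -388 + \frac{563 + \sqrt{263}}{1 + \left(\sqrt{263}\right)^{2} + 563 \sqrt{263}} = -388 + \frac{563 + \sqrt{263}}{1 + 263 + 563 \sqrt{263}} = -388 + \frac{563 + \sqrt{263}}{264 + 563 \sqrt{263}}$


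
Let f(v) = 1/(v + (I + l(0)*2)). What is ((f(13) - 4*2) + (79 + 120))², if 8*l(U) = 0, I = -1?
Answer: 5257849/144 ≈ 36513.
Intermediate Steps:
l(U) = 0 (l(U) = (⅛)*0 = 0)
f(v) = 1/(-1 + v) (f(v) = 1/(v + (-1 + 0*2)) = 1/(v + (-1 + 0)) = 1/(v - 1) = 1/(-1 + v))
((f(13) - 4*2) + (79 + 120))² = ((1/(-1 + 13) - 4*2) + (79 + 120))² = ((1/12 - 8) + 199)² = (-95/12 + 199)² = (2293/12)² = 5257849/144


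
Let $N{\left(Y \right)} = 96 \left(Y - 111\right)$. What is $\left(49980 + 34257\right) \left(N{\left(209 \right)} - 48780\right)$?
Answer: $-3316579164$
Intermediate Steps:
$N{\left(Y \right)} = -10656 + 96 Y$ ($N{\left(Y \right)} = 96 \left(-111 + Y\right) = -10656 + 96 Y$)
$\left(49980 + 34257\right) \left(N{\left(209 \right)} - 48780\right) = \left(49980 + 34257\right) \left(\left(-10656 + 96 \cdot 209\right) - 48780\right) = 84237 \left(\left(-10656 + 20064\right) - 48780\right) = 84237 \left(9408 - 48780\right) = 84237 \left(-39372\right) = -3316579164$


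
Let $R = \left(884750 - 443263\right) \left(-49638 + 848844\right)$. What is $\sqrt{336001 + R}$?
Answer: $\sqrt{352839395323} \approx 5.94 \cdot 10^{5}$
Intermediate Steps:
$R = 352839059322$ ($R = 441487 \cdot 799206 = 352839059322$)
$\sqrt{336001 + R} = \sqrt{336001 + 352839059322} = \sqrt{352839395323}$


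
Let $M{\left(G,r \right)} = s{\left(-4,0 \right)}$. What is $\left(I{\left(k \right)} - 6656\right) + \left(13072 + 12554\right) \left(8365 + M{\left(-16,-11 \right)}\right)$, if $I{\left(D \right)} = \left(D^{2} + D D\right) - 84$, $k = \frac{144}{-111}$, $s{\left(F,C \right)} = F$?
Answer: $\frac{293311329382}{1369} \approx 2.1425 \cdot 10^{8}$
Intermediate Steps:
$M{\left(G,r \right)} = -4$
$k = - \frac{48}{37}$ ($k = 144 \left(- \frac{1}{111}\right) = - \frac{48}{37} \approx -1.2973$)
$I{\left(D \right)} = -84 + 2 D^{2}$ ($I{\left(D \right)} = \left(D^{2} + D^{2}\right) - 84 = 2 D^{2} - 84 = -84 + 2 D^{2}$)
$\left(I{\left(k \right)} - 6656\right) + \left(13072 + 12554\right) \left(8365 + M{\left(-16,-11 \right)}\right) = \left(\left(-84 + 2 \left(- \frac{48}{37}\right)^{2}\right) - 6656\right) + \left(13072 + 12554\right) \left(8365 - 4\right) = \left(\left(-84 + 2 \cdot \frac{2304}{1369}\right) - 6656\right) + 25626 \cdot 8361 = \left(\left(-84 + \frac{4608}{1369}\right) - 6656\right) + 214258986 = \left(- \frac{110388}{1369} - 6656\right) + 214258986 = - \frac{9222452}{1369} + 214258986 = \frac{293311329382}{1369}$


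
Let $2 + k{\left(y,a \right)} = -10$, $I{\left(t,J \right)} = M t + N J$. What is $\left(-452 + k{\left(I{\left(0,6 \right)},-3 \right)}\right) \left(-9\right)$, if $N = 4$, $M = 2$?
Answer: $4176$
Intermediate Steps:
$I{\left(t,J \right)} = 2 t + 4 J$
$k{\left(y,a \right)} = -12$ ($k{\left(y,a \right)} = -2 - 10 = -12$)
$\left(-452 + k{\left(I{\left(0,6 \right)},-3 \right)}\right) \left(-9\right) = \left(-452 - 12\right) \left(-9\right) = \left(-464\right) \left(-9\right) = 4176$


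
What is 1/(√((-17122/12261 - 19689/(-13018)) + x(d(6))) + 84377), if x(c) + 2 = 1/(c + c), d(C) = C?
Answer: 8978483330764/757577488191483109 - 2*I*√5097238998131923/757577488191483109 ≈ 1.1852e-5 - 1.8848e-10*I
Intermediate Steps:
x(c) = -2 + 1/(2*c) (x(c) = -2 + 1/(c + c) = -2 + 1/(2*c))
1/(√((-17122/12261 - 19689/(-13018)) + x(d(6))) + 84377) = 1/(√((-17122/12261 - 19689/(-13018)) + (-2 + (½)/6)) + 84377) = 1/(√((-17122*1/12261 - 19689*(-1/13018)) + (-2 + (½)*(⅙))) + 84377) = 1/(√((-17122/12261 + 19689/13018) + (-2 + 1/12)) + 84377) = 1/(√(18512633/159613698 - 23/12) + 84377) = 1/(√(-191609081/106409132) + 84377) = 1/(I*√5097238998131923/53204566 + 84377) = 1/(84377 + I*√5097238998131923/53204566)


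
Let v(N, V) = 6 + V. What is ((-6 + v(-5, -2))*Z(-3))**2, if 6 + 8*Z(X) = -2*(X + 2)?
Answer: 1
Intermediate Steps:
Z(X) = -5/4 - X/4 (Z(X) = -3/4 + (-2*(X + 2))/8 = -3/4 + (-2*(2 + X))/8 = -3/4 + (-4 - 2*X)/8 = -3/4 + (-1/2 - X/4) = -5/4 - X/4)
((-6 + v(-5, -2))*Z(-3))**2 = ((-6 + (6 - 2))*(-5/4 - 1/4*(-3)))**2 = ((-6 + 4)*(-5/4 + 3/4))**2 = (-2*(-1/2))**2 = 1**2 = 1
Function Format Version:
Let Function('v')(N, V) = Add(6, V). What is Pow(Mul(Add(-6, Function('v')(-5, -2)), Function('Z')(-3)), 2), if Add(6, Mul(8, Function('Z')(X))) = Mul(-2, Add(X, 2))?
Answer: 1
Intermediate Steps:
Function('Z')(X) = Add(Rational(-5, 4), Mul(Rational(-1, 4), X)) (Function('Z')(X) = Add(Rational(-3, 4), Mul(Rational(1, 8), Mul(-2, Add(X, 2)))) = Add(Rational(-3, 4), Mul(Rational(1, 8), Mul(-2, Add(2, X)))) = Add(Rational(-3, 4), Mul(Rational(1, 8), Add(-4, Mul(-2, X)))) = Add(Rational(-3, 4), Add(Rational(-1, 2), Mul(Rational(-1, 4), X))) = Add(Rational(-5, 4), Mul(Rational(-1, 4), X)))
Pow(Mul(Add(-6, Function('v')(-5, -2)), Function('Z')(-3)), 2) = Pow(Mul(Add(-6, Add(6, -2)), Add(Rational(-5, 4), Mul(Rational(-1, 4), -3))), 2) = Pow(Mul(Add(-6, 4), Add(Rational(-5, 4), Rational(3, 4))), 2) = Pow(Mul(-2, Rational(-1, 2)), 2) = Pow(1, 2) = 1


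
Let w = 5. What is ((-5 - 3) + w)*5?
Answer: -15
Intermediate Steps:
((-5 - 3) + w)*5 = ((-5 - 3) + 5)*5 = (-8 + 5)*5 = -3*5 = -15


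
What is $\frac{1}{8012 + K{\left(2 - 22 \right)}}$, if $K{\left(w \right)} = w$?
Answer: $\frac{1}{7992} \approx 0.00012513$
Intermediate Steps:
$\frac{1}{8012 + K{\left(2 - 22 \right)}} = \frac{1}{8012 + \left(2 - 22\right)} = \frac{1}{8012 - 20} = \frac{1}{7992}$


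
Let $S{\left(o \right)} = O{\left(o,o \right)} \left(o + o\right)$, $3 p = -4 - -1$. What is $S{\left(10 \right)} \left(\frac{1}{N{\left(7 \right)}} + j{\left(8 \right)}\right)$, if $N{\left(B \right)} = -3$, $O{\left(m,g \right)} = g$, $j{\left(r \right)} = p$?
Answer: $- \frac{800}{3} \approx -266.67$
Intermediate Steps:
$p = -1$ ($p = \frac{-4 - -1}{3} = \frac{-4 + 1}{3} = \frac{1}{3} \left(-3\right) = -1$)
$j{\left(r \right)} = -1$
$S{\left(o \right)} = 2 o^{2}$ ($S{\left(o \right)} = o \left(o + o\right) = o 2 o = 2 o^{2}$)
$S{\left(10 \right)} \left(\frac{1}{N{\left(7 \right)}} + j{\left(8 \right)}\right) = 2 \cdot 10^{2} \left(\frac{1}{-3} - 1\right) = 2 \cdot 100 \left(- \frac{1}{3} - 1\right) = 200 \left(- \frac{4}{3}\right) = - \frac{800}{3}$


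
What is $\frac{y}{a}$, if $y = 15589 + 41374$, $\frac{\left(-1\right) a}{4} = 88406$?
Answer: $- \frac{56963}{353624} \approx -0.16108$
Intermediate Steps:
$a = -353624$ ($a = \left(-4\right) 88406 = -353624$)
$y = 56963$
$\frac{y}{a} = \frac{56963}{-353624} = 56963 \left(- \frac{1}{353624}\right) = - \frac{56963}{353624}$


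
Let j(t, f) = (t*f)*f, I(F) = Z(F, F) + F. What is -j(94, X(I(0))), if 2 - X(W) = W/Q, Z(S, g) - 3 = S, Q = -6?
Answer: -1175/2 ≈ -587.50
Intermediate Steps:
Z(S, g) = 3 + S
I(F) = 3 + 2*F (I(F) = (3 + F) + F = 3 + 2*F)
X(W) = 2 + W/6 (X(W) = 2 - W/(-6) = 2 - W*(-1)/6 = 2 - (-1)*W/6 = 2 + W/6)
j(t, f) = t*f**2 (j(t, f) = (f*t)*f = t*f**2)
-j(94, X(I(0))) = -94*(2 + (3 + 2*0)/6)**2 = -94*(2 + (3 + 0)/6)**2 = -94*(2 + (1/6)*3)**2 = -94*(2 + 1/2)**2 = -94*(5/2)**2 = -94*25/4 = -1*1175/2 = -1175/2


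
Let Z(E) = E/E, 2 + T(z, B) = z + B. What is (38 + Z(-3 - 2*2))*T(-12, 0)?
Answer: -546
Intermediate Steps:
T(z, B) = -2 + B + z (T(z, B) = -2 + (z + B) = -2 + (B + z) = -2 + B + z)
Z(E) = 1
(38 + Z(-3 - 2*2))*T(-12, 0) = (38 + 1)*(-2 + 0 - 12) = 39*(-14) = -546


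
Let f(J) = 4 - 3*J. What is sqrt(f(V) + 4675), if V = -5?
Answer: sqrt(4694) ≈ 68.513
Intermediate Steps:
sqrt(f(V) + 4675) = sqrt((4 - 3*(-5)) + 4675) = sqrt((4 + 15) + 4675) = sqrt(19 + 4675) = sqrt(4694)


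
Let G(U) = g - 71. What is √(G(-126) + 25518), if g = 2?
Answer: √25449 ≈ 159.53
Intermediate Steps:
G(U) = -69 (G(U) = 2 - 71 = -69)
√(G(-126) + 25518) = √(-69 + 25518) = √25449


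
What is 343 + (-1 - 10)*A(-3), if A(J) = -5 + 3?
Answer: 365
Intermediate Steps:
A(J) = -2
343 + (-1 - 10)*A(-3) = 343 + (-1 - 10)*(-2) = 343 - 11*(-2) = 343 + 22 = 365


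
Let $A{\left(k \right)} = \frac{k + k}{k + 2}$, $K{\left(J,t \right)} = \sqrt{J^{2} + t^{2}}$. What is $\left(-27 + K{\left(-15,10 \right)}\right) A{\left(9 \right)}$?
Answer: $- \frac{486}{11} + \frac{90 \sqrt{13}}{11} \approx -14.682$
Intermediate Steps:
$A{\left(k \right)} = \frac{2 k}{2 + k}$
$\left(-27 + K{\left(-15,10 \right)}\right) A{\left(9 \right)} = \left(-27 + \sqrt{\left(-15\right)^{2} + 10^{2}}\right) 2 \cdot 9 \frac{1}{2 + 9} = \left(-27 + \sqrt{225 + 100}\right) 2 \cdot 9 \cdot \frac{1}{11} = \left(-27 + \sqrt{325}\right) 2 \cdot 9 \cdot \frac{1}{11} = \left(-27 + 5 \sqrt{13}\right) \frac{18}{11} = - \frac{486}{11} + \frac{90 \sqrt{13}}{11}$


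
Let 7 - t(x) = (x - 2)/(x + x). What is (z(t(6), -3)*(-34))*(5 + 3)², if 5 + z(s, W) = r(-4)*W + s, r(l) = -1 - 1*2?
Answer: -69632/3 ≈ -23211.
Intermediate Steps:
t(x) = 7 - (-2 + x)/(2*x) (t(x) = 7 - (x - 2)/(x + x) = 7 - (-2 + x)/(2*x))
r(l) = -3 (r(l) = -1 - 2 = -3)
z(s, W) = -5 + s - 3*W (z(s, W) = -5 + (-3*W + s) = -5 + (s - 3*W) = -5 + s - 3*W)
(z(t(6), -3)*(-34))*(5 + 3)² = ((-5 + (13/2 + 1/6) - 3*(-3))*(-34))*(5 + 3)² = ((-5 + (13/2 + ⅙) + 9)*(-34))*8² = ((-5 + 20/3 + 9)*(-34))*64 = ((32/3)*(-34))*64 = -1088/3*64 = -69632/3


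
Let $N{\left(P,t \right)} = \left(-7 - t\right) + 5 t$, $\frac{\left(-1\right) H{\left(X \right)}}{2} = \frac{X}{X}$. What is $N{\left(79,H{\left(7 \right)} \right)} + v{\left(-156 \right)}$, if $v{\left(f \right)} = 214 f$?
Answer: $-33399$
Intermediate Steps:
$H{\left(X \right)} = -2$ ($H{\left(X \right)} = - 2 \frac{X}{X} = \left(-2\right) 1 = -2$)
$N{\left(P,t \right)} = -7 + 4 t$
$N{\left(79,H{\left(7 \right)} \right)} + v{\left(-156 \right)} = \left(-7 + 4 \left(-2\right)\right) + 214 \left(-156\right) = \left(-7 - 8\right) - 33384 = -15 - 33384 = -33399$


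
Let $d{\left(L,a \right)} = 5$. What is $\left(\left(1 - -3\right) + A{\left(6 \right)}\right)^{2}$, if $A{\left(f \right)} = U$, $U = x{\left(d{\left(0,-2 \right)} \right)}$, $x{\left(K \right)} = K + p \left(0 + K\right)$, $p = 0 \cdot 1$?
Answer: $81$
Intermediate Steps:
$p = 0$
$x{\left(K \right)} = K$ ($x{\left(K \right)} = K + 0 \left(0 + K\right) = K + 0 K = K + 0 = K$)
$U = 5$
$A{\left(f \right)} = 5$
$\left(\left(1 - -3\right) + A{\left(6 \right)}\right)^{2} = \left(\left(1 - -3\right) + 5\right)^{2} = \left(\left(1 + 3\right) + 5\right)^{2} = \left(4 + 5\right)^{2} = 9^{2} = 81$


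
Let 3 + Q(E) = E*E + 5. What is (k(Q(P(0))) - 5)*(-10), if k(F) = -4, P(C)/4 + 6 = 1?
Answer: 90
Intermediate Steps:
P(C) = -20 (P(C) = -24 + 4*1 = -24 + 4 = -20)
Q(E) = 2 + E² (Q(E) = -3 + (E*E + 5) = -3 + (E² + 5) = -3 + (5 + E²) = 2 + E²)
(k(Q(P(0))) - 5)*(-10) = (-4 - 5)*(-10) = -9*(-10) = 90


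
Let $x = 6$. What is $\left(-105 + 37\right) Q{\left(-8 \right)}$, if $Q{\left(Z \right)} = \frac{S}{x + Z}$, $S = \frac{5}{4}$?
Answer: $\frac{85}{2} \approx 42.5$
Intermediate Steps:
$S = \frac{5}{4}$ ($S = 5 \cdot \frac{1}{4} = \frac{5}{4} \approx 1.25$)
$Q{\left(Z \right)} = \frac{5}{4 \left(6 + Z\right)}$ ($Q{\left(Z \right)} = \frac{1}{6 + Z} \frac{5}{4} = \frac{5}{4 \left(6 + Z\right)}$)
$\left(-105 + 37\right) Q{\left(-8 \right)} = \left(-105 + 37\right) \frac{5}{4 \left(6 - 8\right)} = - 68 \frac{5}{4 \left(-2\right)} = - 68 \cdot \frac{5}{4} \left(- \frac{1}{2}\right) = \left(-68\right) \left(- \frac{5}{8}\right) = \frac{85}{2}$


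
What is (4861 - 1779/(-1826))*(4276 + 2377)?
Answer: 59065101145/1826 ≈ 3.2347e+7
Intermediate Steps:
(4861 - 1779/(-1826))*(4276 + 2377) = (4861 - 1779*(-1/1826))*6653 = (4861 + 1779/1826)*6653 = (8877965/1826)*6653 = 59065101145/1826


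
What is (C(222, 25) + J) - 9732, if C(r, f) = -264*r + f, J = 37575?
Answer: -30740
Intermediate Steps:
C(r, f) = f - 264*r
(C(222, 25) + J) - 9732 = ((25 - 264*222) + 37575) - 9732 = ((25 - 58608) + 37575) - 9732 = (-58583 + 37575) - 9732 = -21008 - 9732 = -30740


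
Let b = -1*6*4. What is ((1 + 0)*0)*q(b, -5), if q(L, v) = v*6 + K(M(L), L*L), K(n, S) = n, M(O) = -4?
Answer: 0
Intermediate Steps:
b = -24 (b = -6*4 = -24)
q(L, v) = -4 + 6*v (q(L, v) = v*6 - 4 = 6*v - 4 = -4 + 6*v)
((1 + 0)*0)*q(b, -5) = ((1 + 0)*0)*(-4 + 6*(-5)) = (1*0)*(-4 - 30) = 0*(-34) = 0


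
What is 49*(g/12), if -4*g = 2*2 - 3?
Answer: -49/48 ≈ -1.0208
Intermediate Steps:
g = -¼ (g = -(2*2 - 3)/4 = -(4 - 3)/4 = -¼*1 = -¼ ≈ -0.25000)
49*(g/12) = 49*(-¼/12) = 49*(-¼*1/12) = 49*(-1/48) = -49/48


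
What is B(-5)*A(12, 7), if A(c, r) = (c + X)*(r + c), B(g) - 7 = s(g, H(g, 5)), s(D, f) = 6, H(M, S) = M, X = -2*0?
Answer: 2964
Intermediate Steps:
X = 0
B(g) = 13 (B(g) = 7 + 6 = 13)
A(c, r) = c*(c + r) (A(c, r) = (c + 0)*(r + c) = c*(c + r))
B(-5)*A(12, 7) = 13*(12*(12 + 7)) = 13*(12*19) = 13*228 = 2964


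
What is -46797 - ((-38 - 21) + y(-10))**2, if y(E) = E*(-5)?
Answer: -46878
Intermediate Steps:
y(E) = -5*E
-46797 - ((-38 - 21) + y(-10))**2 = -46797 - ((-38 - 21) - 5*(-10))**2 = -46797 - (-59 + 50)**2 = -46797 - 1*(-9)**2 = -46797 - 1*81 = -46797 - 81 = -46878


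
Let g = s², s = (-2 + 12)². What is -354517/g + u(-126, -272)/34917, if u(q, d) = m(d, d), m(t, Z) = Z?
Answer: -12381390089/349170000 ≈ -35.459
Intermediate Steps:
s = 100 (s = 10² = 100)
u(q, d) = d
g = 10000 (g = 100² = 10000)
-354517/g + u(-126, -272)/34917 = -354517/10000 - 272/34917 = -12381390089/349170000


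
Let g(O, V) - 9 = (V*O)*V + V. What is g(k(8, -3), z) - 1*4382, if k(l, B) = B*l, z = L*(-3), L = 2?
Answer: -5243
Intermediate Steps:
z = -6 (z = 2*(-3) = -6)
g(O, V) = 9 + V + O*V**2 (g(O, V) = 9 + ((V*O)*V + V) = 9 + ((O*V)*V + V) = 9 + (O*V**2 + V) = 9 + (V + O*V**2) = 9 + V + O*V**2)
g(k(8, -3), z) - 1*4382 = (9 - 6 - 3*8*(-6)**2) - 1*4382 = (9 - 6 - 24*36) - 4382 = (9 - 6 - 864) - 4382 = -861 - 4382 = -5243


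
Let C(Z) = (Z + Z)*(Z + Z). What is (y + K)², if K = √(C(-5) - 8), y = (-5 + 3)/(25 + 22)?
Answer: 203232/2209 - 8*√23/47 ≈ 91.186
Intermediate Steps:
C(Z) = 4*Z² (C(Z) = (2*Z)*(2*Z) = 4*Z²)
y = -2/47 ≈ -0.042553
K = 2*√23 (K = √(4*(-5)² - 8) = √(4*25 - 8) = √(100 - 8) = √92 = 2*√23 ≈ 9.5917)
(y + K)² = (-2/47 + 2*√23)²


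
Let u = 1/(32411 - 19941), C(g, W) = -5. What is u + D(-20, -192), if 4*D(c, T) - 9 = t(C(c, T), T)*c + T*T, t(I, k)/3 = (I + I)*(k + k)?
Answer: -1206640843/24940 ≈ -48382.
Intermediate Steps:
t(I, k) = 12*I*k (t(I, k) = 3*((I + I)*(k + k)) = 3*((2*I)*(2*k)) = 3*(4*I*k) = 12*I*k)
D(c, T) = 9/4 + T²/4 - 15*T*c (D(c, T) = 9/4 + ((12*(-5)*T)*c + T*T)/4 = 9/4 + ((-60*T)*c + T²)/4 = 9/4 + (-60*T*c + T²)/4 = 9/4 + (T² - 60*T*c)/4 = 9/4 + (T²/4 - 15*T*c) = 9/4 + T²/4 - 15*T*c)
u = 1/12470 ≈ 8.0192e-5
u + D(-20, -192) = 1/12470 + (9/4 + (¼)*(-192)² - 15*(-192)*(-20)) = 1/12470 + (9/4 + (¼)*36864 - 57600) = 1/12470 + (9/4 + 9216 - 57600) = 1/12470 - 193527/4 = -1206640843/24940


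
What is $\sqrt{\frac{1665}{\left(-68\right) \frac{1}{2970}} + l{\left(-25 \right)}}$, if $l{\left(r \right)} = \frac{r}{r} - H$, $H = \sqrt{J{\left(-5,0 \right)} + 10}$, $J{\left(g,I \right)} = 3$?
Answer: $\frac{\sqrt{-84064694 - 1156 \sqrt{13}}}{34} \approx 269.67 i$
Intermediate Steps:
$H = \sqrt{13}$ ($H = \sqrt{3 + 10} = \sqrt{13} \approx 3.6056$)
$l{\left(r \right)} = 1 - \sqrt{13}$ ($l{\left(r \right)} = \frac{r}{r} - \sqrt{13} = 1 - \sqrt{13}$)
$\sqrt{\frac{1665}{\left(-68\right) \frac{1}{2970}} + l{\left(-25 \right)}} = \sqrt{\frac{1665}{\left(-68\right) \frac{1}{2970}} + \left(1 - \sqrt{13}\right)} = \sqrt{\frac{1665}{- \frac{34}{1485}} + \left(1 - \sqrt{13}\right)} = \sqrt{1665 \left(- \frac{1485}{34}\right) + \left(1 - \sqrt{13}\right)} = \sqrt{- \frac{2472525}{34} + \left(1 - \sqrt{13}\right)} = \sqrt{- \frac{2472491}{34} - \sqrt{13}}$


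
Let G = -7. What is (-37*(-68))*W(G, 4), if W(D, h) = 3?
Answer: 7548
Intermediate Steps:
(-37*(-68))*W(G, 4) = -37*(-68)*3 = 2516*3 = 7548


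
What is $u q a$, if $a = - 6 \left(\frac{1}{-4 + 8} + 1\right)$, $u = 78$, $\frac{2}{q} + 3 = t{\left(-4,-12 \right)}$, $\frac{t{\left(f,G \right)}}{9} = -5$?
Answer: $\frac{195}{8} \approx 24.375$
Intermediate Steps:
$t{\left(f,G \right)} = -45$ ($t{\left(f,G \right)} = 9 \left(-5\right) = -45$)
$q = - \frac{1}{24}$ ($q = \frac{2}{-3 - 45} = \frac{2}{-48} = 2 \left(- \frac{1}{48}\right) = - \frac{1}{24} \approx -0.041667$)
$a = - \frac{15}{2}$ ($a = - 6 \left(\frac{1}{4} + 1\right) = \left(-6\right) \frac{5}{4} = - \frac{15}{2} \approx -7.5$)
$u q a = 78 \left(- \frac{1}{24}\right) \left(- \frac{15}{2}\right) = \left(- \frac{13}{4}\right) \left(- \frac{15}{2}\right) = \frac{195}{8}$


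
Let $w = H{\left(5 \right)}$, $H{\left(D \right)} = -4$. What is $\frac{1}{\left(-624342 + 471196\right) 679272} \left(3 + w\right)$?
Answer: $\frac{1}{104027789712} \approx 9.6128 \cdot 10^{-12}$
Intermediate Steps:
$w = -4$
$\frac{1}{\left(-624342 + 471196\right) 679272} \left(3 + w\right) = \frac{1}{\left(-624342 + 471196\right) 679272} \left(3 - 4\right) = \frac{1}{-153146} \cdot \frac{1}{679272} \left(-1\right) = \left(- \frac{1}{153146}\right) \frac{1}{679272} \left(-1\right) = \left(- \frac{1}{104027789712}\right) \left(-1\right) = \frac{1}{104027789712}$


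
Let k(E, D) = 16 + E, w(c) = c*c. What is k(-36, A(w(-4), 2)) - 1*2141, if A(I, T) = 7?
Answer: -2161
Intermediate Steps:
w(c) = c²
k(-36, A(w(-4), 2)) - 1*2141 = (16 - 36) - 1*2141 = -20 - 2141 = -2161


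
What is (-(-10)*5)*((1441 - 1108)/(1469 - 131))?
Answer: 2775/223 ≈ 12.444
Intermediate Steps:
(-(-10)*5)*((1441 - 1108)/(1469 - 131)) = (-5*(-10))*(333/1338) = 50*(333*(1/1338)) = 50*(111/446) = 2775/223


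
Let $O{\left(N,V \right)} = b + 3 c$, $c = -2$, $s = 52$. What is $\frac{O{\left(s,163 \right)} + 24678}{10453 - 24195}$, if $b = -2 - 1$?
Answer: $- \frac{24669}{13742} \approx -1.7952$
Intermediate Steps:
$b = -3$
$O{\left(N,V \right)} = -9$ ($O{\left(N,V \right)} = -3 + 3 \left(-2\right) = -3 - 6 = -9$)
$\frac{O{\left(s,163 \right)} + 24678}{10453 - 24195} = \frac{-9 + 24678}{10453 - 24195} = \frac{24669}{-13742} = 24669 \left(- \frac{1}{13742}\right) = - \frac{24669}{13742}$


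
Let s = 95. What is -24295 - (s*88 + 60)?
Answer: -32715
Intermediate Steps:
-24295 - (s*88 + 60) = -24295 - (95*88 + 60) = -24295 - (8360 + 60) = -24295 - 1*8420 = -24295 - 8420 = -32715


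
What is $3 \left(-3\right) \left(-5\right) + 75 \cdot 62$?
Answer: $4695$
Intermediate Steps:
$3 \left(-3\right) \left(-5\right) + 75 \cdot 62 = \left(-9\right) \left(-5\right) + 4650 = 45 + 4650 = 4695$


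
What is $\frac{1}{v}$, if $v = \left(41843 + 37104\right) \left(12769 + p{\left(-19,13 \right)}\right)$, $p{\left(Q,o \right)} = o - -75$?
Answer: $\frac{1}{1015021579} \approx 9.852 \cdot 10^{-10}$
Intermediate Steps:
$p{\left(Q,o \right)} = 75 + o$ ($p{\left(Q,o \right)} = o + 75 = 75 + o$)
$v = 1015021579$ ($v = \left(41843 + 37104\right) \left(12769 + \left(75 + 13\right)\right) = 78947 \left(12769 + 88\right) = 78947 \cdot 12857 = 1015021579$)
$\frac{1}{v} = \frac{1}{1015021579}$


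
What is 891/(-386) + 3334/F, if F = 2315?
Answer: -775741/893590 ≈ -0.86812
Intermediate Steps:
891/(-386) + 3334/F = 891/(-386) + 3334/2315 = 891*(-1/386) + 3334*(1/2315) = -891/386 + 3334/2315 = -775741/893590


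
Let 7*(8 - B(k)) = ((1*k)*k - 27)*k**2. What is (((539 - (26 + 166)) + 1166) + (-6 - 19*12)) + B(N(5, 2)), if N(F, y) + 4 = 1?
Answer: 9171/7 ≈ 1310.1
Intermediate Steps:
N(F, y) = -3 (N(F, y) = -4 + 1 = -3)
B(k) = 8 - k**2*(-27 + k**2)/7 (B(k) = 8 - ((1*k)*k - 27)*k**2/7 = 8 - (k*k - 27)*k**2/7 = 8 - (k**2 - 27)*k**2/7 = 8 - (-27 + k**2)*k**2/7 = 8 - k**2*(-27 + k**2)/7)
(((539 - (26 + 166)) + 1166) + (-6 - 19*12)) + B(N(5, 2)) = (((539 - (26 + 166)) + 1166) + (-6 - 19*12)) + (8 - 1/7*(-3)**4 + (27/7)*(-3)**2) = (((539 - 1*192) + 1166) + (-6 - 228)) + (8 - 1/7*81 + (27/7)*9) = (((539 - 192) + 1166) - 234) + (8 - 81/7 + 243/7) = ((347 + 1166) - 234) + 218/7 = (1513 - 234) + 218/7 = 1279 + 218/7 = 9171/7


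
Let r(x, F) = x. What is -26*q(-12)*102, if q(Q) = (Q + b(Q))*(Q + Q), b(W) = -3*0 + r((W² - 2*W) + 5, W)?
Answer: 10247328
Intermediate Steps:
b(W) = 5 + W² - 2*W (b(W) = -3*0 + ((W² - 2*W) + 5) = 0 + (5 + W² - 2*W) = 5 + W² - 2*W)
q(Q) = 2*Q*(5 + Q² - Q) (q(Q) = (Q + (5 + Q² - 2*Q))*(Q + Q) = (5 + Q² - Q)*(2*Q) = 2*Q*(5 + Q² - Q))
-26*q(-12)*102 = -52*(-12)*(5 + (-12)² - 1*(-12))*102 = -52*(-12)*(5 + 144 + 12)*102 = -52*(-12)*161*102 = -26*(-3864)*102 = 100464*102 = 10247328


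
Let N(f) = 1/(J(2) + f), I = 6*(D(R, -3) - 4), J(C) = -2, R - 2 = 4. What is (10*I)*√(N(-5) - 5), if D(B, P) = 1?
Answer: -1080*I*√7/7 ≈ -408.2*I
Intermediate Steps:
R = 6 (R = 2 + 4 = 6)
I = -18 (I = 6*(1 - 4) = 6*(-3) = -18)
N(f) = 1/(-2 + f)
(10*I)*√(N(-5) - 5) = (10*(-18))*√(1/(-2 - 5) - 5) = -180*√(1/(-7) - 5) = -180*√(-⅐ - 5) = -1080*I*√7/7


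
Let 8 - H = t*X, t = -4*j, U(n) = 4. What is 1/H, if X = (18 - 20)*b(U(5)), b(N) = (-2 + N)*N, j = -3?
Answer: 1/200 ≈ 0.0050000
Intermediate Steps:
b(N) = N*(-2 + N)
X = -16 (X = (18 - 20)*(4*(-2 + 4)) = -8*2 = -2*8 = -16)
t = 12 (t = -4*(-3) = 12)
H = 200 (H = 8 - 12*(-16) = 8 - 1*(-192) = 8 + 192 = 200)
1/H = 1/200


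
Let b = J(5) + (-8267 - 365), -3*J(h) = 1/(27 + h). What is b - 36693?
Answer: -4351201/96 ≈ -45325.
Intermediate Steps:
J(h) = -1/(3*(27 + h))
b = -828673/96 (b = -1/(81 + 3*5) + (-8267 - 365) = -1/(81 + 15) - 8632 = -1/96 - 8632 = -828673/96 ≈ -8632.0)
b - 36693 = -828673/96 - 36693 = -4351201/96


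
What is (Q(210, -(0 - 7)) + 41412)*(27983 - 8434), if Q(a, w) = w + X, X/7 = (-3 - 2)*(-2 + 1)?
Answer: 810384246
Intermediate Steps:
X = 35 (X = 7*((-3 - 2)*(-2 + 1)) = 7*(-5*(-1)) = 7*5 = 35)
Q(a, w) = 35 + w (Q(a, w) = w + 35 = 35 + w)
(Q(210, -(0 - 7)) + 41412)*(27983 - 8434) = ((35 - (0 - 7)) + 41412)*(27983 - 8434) = ((35 - 1*(-7)) + 41412)*19549 = ((35 + 7) + 41412)*19549 = (42 + 41412)*19549 = 41454*19549 = 810384246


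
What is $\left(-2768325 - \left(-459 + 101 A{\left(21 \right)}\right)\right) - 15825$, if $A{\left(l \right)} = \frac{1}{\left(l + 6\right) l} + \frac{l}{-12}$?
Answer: $- \frac{6313010723}{2268} \approx -2.7835 \cdot 10^{6}$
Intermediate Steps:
$A{\left(l \right)} = - \frac{l}{12} + \frac{1}{l \left(6 + l\right)}$ ($A{\left(l \right)} = \frac{1}{\left(6 + l\right) l} + l \left(- \frac{1}{12}\right) = \frac{1}{l \left(6 + l\right)} - \frac{l}{12} = - \frac{l}{12} + \frac{1}{l \left(6 + l\right)}$)
$\left(-2768325 - \left(-459 + 101 A{\left(21 \right)}\right)\right) - 15825 = \left(-2768325 + \left(- 101 \frac{12 - 21^{3} - 6 \cdot 21^{2}}{12 \cdot 21 \left(6 + 21\right)} + 459\right)\right) - 15825 = \left(-2768325 + \left(- 101 \cdot \frac{1}{12} \cdot \frac{1}{21} \cdot \frac{1}{27} \left(12 - 9261 - 2646\right) + 459\right)\right) - 15825 = \left(-2768325 + \left(- 101 \cdot \frac{1}{12} \cdot \frac{1}{21} \cdot \frac{1}{27} \left(-11895\right) + 459\right)\right) - 15825 = \left(-2768325 + \left(\left(-101\right) \left(- \frac{3965}{2268}\right) + 459\right)\right) - 15825 = \left(-2768325 + \left(\frac{400465}{2268} + 459\right)\right) - 15825 = \left(-2768325 + \frac{1441477}{2268}\right) - 15825 = - \frac{6277119623}{2268} - 15825 = - \frac{6313010723}{2268}$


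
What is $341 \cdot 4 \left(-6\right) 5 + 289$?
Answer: $-40631$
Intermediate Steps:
$341 \cdot 4 \left(-6\right) 5 + 289 = 341 \left(\left(-24\right) 5\right) + 289 = 341 \left(-120\right) + 289 = -40920 + 289 = -40631$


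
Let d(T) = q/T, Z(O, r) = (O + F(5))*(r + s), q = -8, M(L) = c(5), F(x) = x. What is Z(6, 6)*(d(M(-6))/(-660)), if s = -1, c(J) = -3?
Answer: -2/9 ≈ -0.22222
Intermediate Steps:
M(L) = -3
Z(O, r) = (-1 + r)*(5 + O) (Z(O, r) = (O + 5)*(r - 1) = (5 + O)*(-1 + r) = (-1 + r)*(5 + O))
d(T) = -8/T
Z(6, 6)*(d(M(-6))/(-660)) = (-5 - 1*6 + 5*6 + 6*6)*(-8/(-3)/(-660)) = (-5 - 6 + 30 + 36)*(-8*(-⅓)*(-1/660)) = 55*((8/3)*(-1/660)) = 55*(-2/495) = -2/9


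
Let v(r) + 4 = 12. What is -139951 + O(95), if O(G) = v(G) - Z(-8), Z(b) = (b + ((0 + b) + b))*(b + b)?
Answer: -140327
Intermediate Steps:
v(r) = 8 (v(r) = -4 + 12 = 8)
Z(b) = 6*b² (Z(b) = (b + (b + b))*(2*b) = (b + 2*b)*(2*b) = (3*b)*(2*b) = 6*b²)
O(G) = -376 (O(G) = 8 - 6*(-8)² = 8 - 6*64 = 8 - 1*384 = 8 - 384 = -376)
-139951 + O(95) = -139951 - 376 = -140327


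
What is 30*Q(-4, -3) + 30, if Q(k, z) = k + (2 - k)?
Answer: 90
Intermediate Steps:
Q(k, z) = 2
30*Q(-4, -3) + 30 = 30*2 + 30 = 60 + 30 = 90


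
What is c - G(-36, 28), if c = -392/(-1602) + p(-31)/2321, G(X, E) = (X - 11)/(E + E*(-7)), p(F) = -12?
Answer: -4189205/104110776 ≈ -0.040238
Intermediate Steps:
G(X, E) = -(-11 + X)/(6*E) (G(X, E) = (-11 + X)/(E - 7*E) = (-11 + X)/((-6*E)) = (-11 + X)*(-1/(6*E)) = -(-11 + X)/(6*E))
c = 445304/1859121 (c = -392/(-1602) - 12/2321 = -392*(-1/1602) - 12*1/2321 = 196/801 - 12/2321 = 445304/1859121 ≈ 0.23952)
c - G(-36, 28) = 445304/1859121 - (11 - 1*(-36))/(6*28) = 445304/1859121 - (11 + 36)/(6*28) = 445304/1859121 - 47/(6*28) = 445304/1859121 - 1*47/168 = 445304/1859121 - 47/168 = -4189205/104110776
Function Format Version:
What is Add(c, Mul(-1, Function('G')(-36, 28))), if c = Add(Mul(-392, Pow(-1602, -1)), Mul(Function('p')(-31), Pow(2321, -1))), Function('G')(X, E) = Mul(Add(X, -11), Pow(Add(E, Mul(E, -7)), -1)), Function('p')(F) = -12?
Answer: Rational(-4189205, 104110776) ≈ -0.040238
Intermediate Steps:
Function('G')(X, E) = Mul(Rational(-1, 6), Pow(E, -1), Add(-11, X)) (Function('G')(X, E) = Mul(Add(-11, X), Pow(Add(E, Mul(-7, E)), -1)) = Mul(Add(-11, X), Pow(Mul(-6, E), -1)) = Mul(Add(-11, X), Mul(Rational(-1, 6), Pow(E, -1))) = Mul(Rational(-1, 6), Pow(E, -1), Add(-11, X)))
c = Rational(445304, 1859121) (c = Add(Mul(-392, Pow(-1602, -1)), Mul(-12, Pow(2321, -1))) = Add(Mul(-392, Rational(-1, 1602)), Mul(-12, Rational(1, 2321))) = Add(Rational(196, 801), Rational(-12, 2321)) = Rational(445304, 1859121) ≈ 0.23952)
Add(c, Mul(-1, Function('G')(-36, 28))) = Add(Rational(445304, 1859121), Mul(-1, Mul(Rational(1, 6), Pow(28, -1), Add(11, Mul(-1, -36))))) = Add(Rational(445304, 1859121), Mul(-1, Mul(Rational(1, 6), Rational(1, 28), Add(11, 36)))) = Add(Rational(445304, 1859121), Mul(-1, Mul(Rational(1, 6), Rational(1, 28), 47))) = Add(Rational(445304, 1859121), Mul(-1, Rational(47, 168))) = Add(Rational(445304, 1859121), Rational(-47, 168)) = Rational(-4189205, 104110776)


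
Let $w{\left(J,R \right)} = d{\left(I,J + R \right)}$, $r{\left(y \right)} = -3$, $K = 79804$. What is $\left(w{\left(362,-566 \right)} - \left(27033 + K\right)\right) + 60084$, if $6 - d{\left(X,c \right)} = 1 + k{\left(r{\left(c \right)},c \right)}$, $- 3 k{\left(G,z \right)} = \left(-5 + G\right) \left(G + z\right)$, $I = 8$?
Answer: $-46196$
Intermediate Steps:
$k{\left(G,z \right)} = - \frac{\left(-5 + G\right) \left(G + z\right)}{3}$
$d{\left(X,c \right)} = 13 - \frac{8 c}{3}$ ($d{\left(X,c \right)} = 6 - \left(1 + \left(- \frac{\left(-3\right)^{2}}{3} + \frac{5}{3} \left(-3\right) + \frac{5 c}{3} - - c\right)\right) = 6 - \left(1 + \left(\left(- \frac{1}{3}\right) 9 - 5 + \frac{5 c}{3} + c\right)\right) = 6 - \left(1 + \left(-3 - 5 + \frac{5 c}{3} + c\right)\right) = 6 - \left(1 + \left(-8 + \frac{8 c}{3}\right)\right) = 6 - \left(-7 + \frac{8 c}{3}\right) = 13 - \frac{8 c}{3}$)
$w{\left(J,R \right)} = 13 - \frac{8 J}{3} - \frac{8 R}{3}$ ($w{\left(J,R \right)} = 13 - \frac{8 \left(J + R\right)}{3} = 13 - \left(\frac{8 J}{3} + \frac{8 R}{3}\right) = 13 - \frac{8 J}{3} - \frac{8 R}{3}$)
$\left(w{\left(362,-566 \right)} - \left(27033 + K\right)\right) + 60084 = \left(\left(13 - \frac{2896}{3} - - \frac{4528}{3}\right) - 106837\right) + 60084 = \left(\left(13 - \frac{2896}{3} + \frac{4528}{3}\right) - 106837\right) + 60084 = \left(557 - 106837\right) + 60084 = -106280 + 60084 = -46196$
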